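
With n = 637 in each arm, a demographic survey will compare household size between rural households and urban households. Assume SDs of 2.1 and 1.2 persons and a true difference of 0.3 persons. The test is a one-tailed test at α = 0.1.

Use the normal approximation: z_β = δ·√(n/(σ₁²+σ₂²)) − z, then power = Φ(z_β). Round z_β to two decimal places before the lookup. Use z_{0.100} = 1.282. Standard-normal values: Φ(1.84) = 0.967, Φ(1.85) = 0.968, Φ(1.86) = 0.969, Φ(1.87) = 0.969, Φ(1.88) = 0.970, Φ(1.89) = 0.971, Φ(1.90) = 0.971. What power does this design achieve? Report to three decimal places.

z_β = δ·√(n/(σ₁²+σ₂²)) − z_α
    = 0.3 · √(637/5.85) − 1.282
    = 0.3 · 10.43498 − 1.282
    = 3.1305 − 1.282 = 1.8485 → 1.85
Power = Φ(1.85) = 0.968.

Power ≈ 0.968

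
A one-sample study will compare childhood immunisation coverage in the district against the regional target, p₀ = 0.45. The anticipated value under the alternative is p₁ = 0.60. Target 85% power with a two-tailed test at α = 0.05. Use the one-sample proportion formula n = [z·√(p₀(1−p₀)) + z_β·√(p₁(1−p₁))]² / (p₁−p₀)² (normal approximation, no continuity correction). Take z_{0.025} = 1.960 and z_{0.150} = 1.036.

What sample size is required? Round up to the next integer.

n = [z_{α/2}·√(p₀q₀) + z_β·√(p₁q₁)]² / (p₁ − p₀)²
  = [1.960·√(0.45·0.55) + 1.036·√(0.60·0.40)]² / (0.15)²
  = [1.960·0.4975 + 1.036·0.4899]² / 0.0225
  = [1.4826]² / 0.0225
  = 97.70
Round up → n = 98.

n = 98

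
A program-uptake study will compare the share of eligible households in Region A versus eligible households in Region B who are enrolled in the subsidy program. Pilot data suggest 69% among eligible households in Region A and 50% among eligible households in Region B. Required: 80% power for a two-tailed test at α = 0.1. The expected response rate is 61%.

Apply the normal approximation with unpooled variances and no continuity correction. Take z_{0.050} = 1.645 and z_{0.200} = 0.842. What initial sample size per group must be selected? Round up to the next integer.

n = (z_{α/2} + z_β)² · [p₁(1−p₁) + p₂(1−p₂)] / (p₁ − p₂)²
  = (1.645 + 0.842)² · (0.69·0.31 + 0.50·0.50) / (0.19)²
  = (2.487)² · (0.2139 + 0.2500) / 0.0361
  = 6.1852 · 0.4639 / 0.0361
  = 79.48
Adjust for 61% response: 79.48 / 0.61 = 130.30.
Round up → n = 131 per group.

n = 131 per group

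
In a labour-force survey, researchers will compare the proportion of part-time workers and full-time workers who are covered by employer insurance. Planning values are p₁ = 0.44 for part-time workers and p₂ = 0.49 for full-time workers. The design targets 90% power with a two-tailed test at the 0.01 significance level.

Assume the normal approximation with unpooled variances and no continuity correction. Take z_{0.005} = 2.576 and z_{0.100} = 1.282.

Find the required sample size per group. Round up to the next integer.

n = (z_{α/2} + z_β)² · [p₁(1−p₁) + p₂(1−p₂)] / (p₁ − p₂)²
  = (2.576 + 1.282)² · (0.44·0.56 + 0.49·0.51) / (-0.05)²
  = (3.858)² · (0.2464 + 0.2499) / 0.0025
  = 14.8842 · 0.4963 / 0.0025
  = 2954.80
Round up → n = 2955 per group.

n = 2955 per group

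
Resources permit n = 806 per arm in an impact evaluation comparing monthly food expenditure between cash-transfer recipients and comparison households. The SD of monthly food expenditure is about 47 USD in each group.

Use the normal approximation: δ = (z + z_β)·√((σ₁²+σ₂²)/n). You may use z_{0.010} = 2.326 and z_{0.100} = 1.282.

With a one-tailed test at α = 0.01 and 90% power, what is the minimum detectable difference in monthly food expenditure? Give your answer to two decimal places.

δ = (z_α + z_β) · √((σ₁²+σ₂²)/n)
  = (2.326 + 1.282) · √(4418/806)
  = 3.608 · √5.4814
  = 3.608 · 2.3412
  = 8.4472

Minimum detectable difference ≈ 8.45 USD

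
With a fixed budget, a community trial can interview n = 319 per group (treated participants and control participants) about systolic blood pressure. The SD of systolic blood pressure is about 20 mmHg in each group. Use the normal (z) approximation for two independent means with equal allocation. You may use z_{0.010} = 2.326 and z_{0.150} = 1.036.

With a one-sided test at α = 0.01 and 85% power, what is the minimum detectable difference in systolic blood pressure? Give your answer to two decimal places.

δ = (z_α + z_β) · √((σ₁²+σ₂²)/n)
  = (2.326 + 1.036) · √(800/319)
  = 3.362 · √2.5078
  = 3.362 · 1.5836
  = 5.3241

Minimum detectable difference ≈ 5.32 mmHg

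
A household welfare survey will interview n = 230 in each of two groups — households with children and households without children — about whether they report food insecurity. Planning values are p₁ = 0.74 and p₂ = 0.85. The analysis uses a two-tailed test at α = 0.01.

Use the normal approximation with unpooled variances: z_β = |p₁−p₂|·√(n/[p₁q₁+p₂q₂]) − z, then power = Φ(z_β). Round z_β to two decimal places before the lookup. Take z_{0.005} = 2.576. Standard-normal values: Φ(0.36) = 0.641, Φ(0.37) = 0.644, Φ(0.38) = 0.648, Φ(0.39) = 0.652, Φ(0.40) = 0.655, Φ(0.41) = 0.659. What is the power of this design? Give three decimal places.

Power ≈ 0.644

z_β = |p₁−p₂|·√(n/[p₁q₁+p₂q₂]) − z_{α/2}
    = 0.11 · √(230/0.3199) − 2.576
    = 0.11 · 26.8137 − 2.576
    = 2.9495 − 2.576 = 0.3735 → 0.37
Power = Φ(0.37) = 0.644.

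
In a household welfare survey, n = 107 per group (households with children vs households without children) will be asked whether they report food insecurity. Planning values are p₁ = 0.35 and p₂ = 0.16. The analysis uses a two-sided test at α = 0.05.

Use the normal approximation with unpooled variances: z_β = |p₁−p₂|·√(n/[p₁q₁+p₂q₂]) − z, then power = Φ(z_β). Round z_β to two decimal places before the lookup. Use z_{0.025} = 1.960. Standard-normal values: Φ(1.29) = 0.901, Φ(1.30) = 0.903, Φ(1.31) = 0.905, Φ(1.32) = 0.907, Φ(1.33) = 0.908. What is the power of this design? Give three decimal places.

Power ≈ 0.905

z_β = |p₁−p₂|·√(n/[p₁q₁+p₂q₂]) − z_{α/2}
    = 0.19 · √(107/0.3619) − 1.960
    = 0.19 · 17.1948 − 1.960
    = 3.2670 − 1.960 = 1.3070 → 1.31
Power = Φ(1.31) = 0.905.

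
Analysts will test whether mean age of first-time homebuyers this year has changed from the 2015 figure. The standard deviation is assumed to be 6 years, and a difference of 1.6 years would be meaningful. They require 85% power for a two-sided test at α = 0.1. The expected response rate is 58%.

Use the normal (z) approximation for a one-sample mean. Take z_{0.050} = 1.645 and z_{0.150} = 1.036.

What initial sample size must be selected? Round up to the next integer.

n = (z_{α/2} + z_β)² · σ² / δ²
  = (1.645 + 1.036)² · 6² / 1.6²
  = 7.1878 · 36 / 2.56
  = 101.08
Adjust for 58% response: 101.08 / 0.58 = 174.27.
Round up → n = 175.

n = 175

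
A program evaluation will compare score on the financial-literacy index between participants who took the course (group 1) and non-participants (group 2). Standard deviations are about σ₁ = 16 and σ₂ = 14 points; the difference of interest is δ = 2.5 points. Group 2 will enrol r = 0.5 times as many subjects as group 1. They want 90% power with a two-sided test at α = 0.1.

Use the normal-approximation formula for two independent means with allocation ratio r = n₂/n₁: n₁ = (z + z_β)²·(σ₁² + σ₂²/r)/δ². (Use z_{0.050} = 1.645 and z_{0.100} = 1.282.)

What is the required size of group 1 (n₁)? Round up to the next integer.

n₁ = 889

n₁ = (z_{α/2} + z_β)² · (σ₁² + σ₂²/r) / δ²
   = (1.645 + 1.282)² · (16² + 14²/0.5) / 2.5²
   = 8.5673 · (256 + 392) / 6.25
   = 8.5673 · 648 / 6.25
   = 888.26
Round up → n₁ = 889; n₂ = r·n₁ = 0.5 × 889 = 445.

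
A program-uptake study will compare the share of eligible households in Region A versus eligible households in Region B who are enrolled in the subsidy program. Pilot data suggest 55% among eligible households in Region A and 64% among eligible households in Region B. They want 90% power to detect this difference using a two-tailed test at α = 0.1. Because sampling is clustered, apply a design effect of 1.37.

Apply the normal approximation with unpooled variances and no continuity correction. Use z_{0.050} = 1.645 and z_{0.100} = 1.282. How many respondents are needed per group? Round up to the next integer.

n = (z_{α/2} + z_β)² · [p₁(1−p₁) + p₂(1−p₂)] / (p₁ − p₂)²
  = (1.645 + 1.282)² · (0.55·0.45 + 0.64·0.36) / (-0.09)²
  = (2.927)² · (0.2475 + 0.2304) / 0.0081
  = 8.5673 · 0.4779 / 0.0081
  = 505.47
Design effect: 1.37 × 505.47 = 692.50.
Round up → n = 693 per group.

n = 693 per group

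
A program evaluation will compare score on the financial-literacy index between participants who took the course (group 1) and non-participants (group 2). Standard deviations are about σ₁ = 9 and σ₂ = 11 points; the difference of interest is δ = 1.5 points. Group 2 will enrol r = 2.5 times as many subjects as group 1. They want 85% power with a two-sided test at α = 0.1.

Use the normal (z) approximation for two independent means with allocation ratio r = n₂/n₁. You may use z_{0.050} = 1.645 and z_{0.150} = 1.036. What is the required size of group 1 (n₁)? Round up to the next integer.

n₁ = 414

n₁ = (z_{α/2} + z_β)² · (σ₁² + σ₂²/r) / δ²
   = (1.645 + 1.036)² · (9² + 11²/2.5) / 1.5²
   = 7.1878 · (81 + 48.4) / 2.25
   = 7.1878 · 129.4 / 2.25
   = 413.38
Round up → n₁ = 414; n₂ = r·n₁ = 2.5 × 414 = 1035.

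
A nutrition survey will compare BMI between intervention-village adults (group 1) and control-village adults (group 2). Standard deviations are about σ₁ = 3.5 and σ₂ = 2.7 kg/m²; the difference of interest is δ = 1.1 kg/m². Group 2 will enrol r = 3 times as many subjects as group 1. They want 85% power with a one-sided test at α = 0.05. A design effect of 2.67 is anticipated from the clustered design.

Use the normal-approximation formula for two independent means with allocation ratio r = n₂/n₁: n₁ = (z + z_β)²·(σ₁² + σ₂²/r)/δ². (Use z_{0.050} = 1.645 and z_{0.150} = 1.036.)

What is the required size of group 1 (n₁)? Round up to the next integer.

n₁ = 233

n₁ = (z_α + z_β)² · (σ₁² + σ₂²/r) / δ²
   = (1.645 + 1.036)² · (3.5² + 2.7²/3) / 1.1²
   = 7.1878 · (12.25 + 2.43) / 1.21
   = 7.1878 · 14.68 / 1.21
   = 87.20
Design effect: 2.67 × 87.20 = 232.83.
Round up → n₁ = 233; n₂ = r·n₁ = 3 × 233 = 699.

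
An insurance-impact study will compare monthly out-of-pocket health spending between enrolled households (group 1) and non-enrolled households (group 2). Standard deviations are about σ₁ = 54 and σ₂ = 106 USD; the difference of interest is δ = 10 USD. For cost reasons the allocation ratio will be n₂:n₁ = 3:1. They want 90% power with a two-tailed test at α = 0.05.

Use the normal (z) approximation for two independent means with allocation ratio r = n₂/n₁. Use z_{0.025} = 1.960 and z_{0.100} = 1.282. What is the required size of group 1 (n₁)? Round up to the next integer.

n₁ = 701

n₁ = (z_{α/2} + z_β)² · (σ₁² + σ₂²/r) / δ²
   = (1.960 + 1.282)² · (54² + 106²/3) / 10²
   = 10.5106 · (2916 + 3745.3) / 100
   = 10.5106 · 6661.3 / 100
   = 700.14
Round up → n₁ = 701; n₂ = r·n₁ = 3 × 701 = 2103.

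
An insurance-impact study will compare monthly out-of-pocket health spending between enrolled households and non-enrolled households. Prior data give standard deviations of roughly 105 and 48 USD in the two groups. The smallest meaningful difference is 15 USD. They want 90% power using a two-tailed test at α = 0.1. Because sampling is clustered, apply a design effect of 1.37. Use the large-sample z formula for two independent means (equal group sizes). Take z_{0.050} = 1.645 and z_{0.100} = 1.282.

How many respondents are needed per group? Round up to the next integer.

n = 696 per group

n = (z_{α/2} + z_β)² · (σ₁² + σ₂²) / δ²
  = (1.645 + 1.282)² · (105² + 48² = 13329) / 15²
  = 8.5673 · 13329 / 225
  = 507.53
Design effect: 1.37 × 507.53 = 695.31.
Round up → n = 696 per group.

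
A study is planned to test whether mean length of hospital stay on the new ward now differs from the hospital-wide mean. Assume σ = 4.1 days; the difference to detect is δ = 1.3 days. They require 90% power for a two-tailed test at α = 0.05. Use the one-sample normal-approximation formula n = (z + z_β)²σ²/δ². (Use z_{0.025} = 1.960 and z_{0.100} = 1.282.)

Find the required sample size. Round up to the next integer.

n = 105

n = (z_{α/2} + z_β)² · σ² / δ²
  = (1.960 + 1.282)² · 4.1² / 1.3²
  = 10.5106 · 16.81 / 1.69
  = 104.55
Round up → n = 105.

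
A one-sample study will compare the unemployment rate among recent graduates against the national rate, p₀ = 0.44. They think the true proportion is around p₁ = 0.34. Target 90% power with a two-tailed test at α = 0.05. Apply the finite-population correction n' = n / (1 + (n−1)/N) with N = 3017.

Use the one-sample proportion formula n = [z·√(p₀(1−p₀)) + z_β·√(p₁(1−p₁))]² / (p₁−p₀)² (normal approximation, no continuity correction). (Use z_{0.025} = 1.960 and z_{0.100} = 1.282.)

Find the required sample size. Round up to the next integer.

n = 231

n = [z_{α/2}·√(p₀q₀) + z_β·√(p₁q₁)]² / (p₁ − p₀)²
  = [1.960·√(0.44·0.56) + 1.282·√(0.34·0.66)]² / (-0.10)²
  = [1.960·0.4964 + 1.282·0.4737]² / 0.0100
  = [1.5802]² / 0.0100
  = 249.71
Finite-population correction (N = 3017): 249.71 / (1 + (249.71 − 1)/3017) = 230.69.
Round up → n = 231.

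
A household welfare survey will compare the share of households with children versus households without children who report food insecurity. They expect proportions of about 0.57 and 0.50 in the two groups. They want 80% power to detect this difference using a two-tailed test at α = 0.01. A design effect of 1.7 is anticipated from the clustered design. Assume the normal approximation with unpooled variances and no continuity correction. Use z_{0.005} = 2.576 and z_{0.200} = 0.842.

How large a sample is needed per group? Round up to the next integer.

n = 2007 per group

n = (z_{α/2} + z_β)² · [p₁(1−p₁) + p₂(1−p₂)] / (p₁ − p₂)²
  = (2.576 + 0.842)² · (0.57·0.43 + 0.50·0.50) / (0.07)²
  = (3.418)² · (0.2451 + 0.2500) / 0.0049
  = 11.6827 · 0.4951 / 0.0049
  = 1180.43
Design effect: 1.7 × 1180.43 = 2006.73.
Round up → n = 2007 per group.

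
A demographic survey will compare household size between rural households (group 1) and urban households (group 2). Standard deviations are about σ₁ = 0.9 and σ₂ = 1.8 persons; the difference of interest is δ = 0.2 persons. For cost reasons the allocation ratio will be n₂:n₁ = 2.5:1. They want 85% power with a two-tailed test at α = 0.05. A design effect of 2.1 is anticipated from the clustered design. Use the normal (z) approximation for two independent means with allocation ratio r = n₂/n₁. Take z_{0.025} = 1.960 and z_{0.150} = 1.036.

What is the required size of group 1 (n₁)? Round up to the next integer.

n₁ = 993

n₁ = (z_{α/2} + z_β)² · (σ₁² + σ₂²/r) / δ²
   = (1.960 + 1.036)² · (0.9² + 1.8²/2.5) / 0.2²
   = 8.9760 · (0.81 + 1.296) / 0.04
   = 8.9760 · 2.106 / 0.04
   = 472.59
Design effect: 2.1 × 472.59 = 992.43.
Round up → n₁ = 993; n₂ = r·n₁ = 2.5 × 993 = 2483.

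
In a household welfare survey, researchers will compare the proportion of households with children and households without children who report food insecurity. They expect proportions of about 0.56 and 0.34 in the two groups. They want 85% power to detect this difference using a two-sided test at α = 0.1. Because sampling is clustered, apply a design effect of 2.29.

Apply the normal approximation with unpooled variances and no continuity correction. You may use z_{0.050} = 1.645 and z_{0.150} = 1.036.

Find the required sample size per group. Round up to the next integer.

n = 161 per group

n = (z_{α/2} + z_β)² · [p₁(1−p₁) + p₂(1−p₂)] / (p₁ − p₂)²
  = (1.645 + 1.036)² · (0.56·0.44 + 0.34·0.66) / (0.22)²
  = (2.681)² · (0.2464 + 0.2244) / 0.0484
  = 7.1878 · 0.4708 / 0.0484
  = 69.92
Design effect: 2.29 × 69.92 = 160.11.
Round up → n = 161 per group.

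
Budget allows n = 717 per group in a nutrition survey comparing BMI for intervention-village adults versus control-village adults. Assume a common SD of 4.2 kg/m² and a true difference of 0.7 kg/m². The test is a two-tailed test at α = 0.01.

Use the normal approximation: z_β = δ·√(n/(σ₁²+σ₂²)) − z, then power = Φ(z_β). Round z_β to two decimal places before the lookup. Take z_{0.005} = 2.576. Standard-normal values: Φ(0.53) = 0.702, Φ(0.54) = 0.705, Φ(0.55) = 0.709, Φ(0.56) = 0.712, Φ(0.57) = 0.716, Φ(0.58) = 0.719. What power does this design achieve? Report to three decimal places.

Power ≈ 0.719

z_β = δ·√(n/(σ₁²+σ₂²)) − z_{α/2}
    = 0.7 · √(717/35.28) − 2.576
    = 0.7 · 4.50812 − 2.576
    = 3.1557 − 2.576 = 0.5797 → 0.58
Power = Φ(0.58) = 0.719.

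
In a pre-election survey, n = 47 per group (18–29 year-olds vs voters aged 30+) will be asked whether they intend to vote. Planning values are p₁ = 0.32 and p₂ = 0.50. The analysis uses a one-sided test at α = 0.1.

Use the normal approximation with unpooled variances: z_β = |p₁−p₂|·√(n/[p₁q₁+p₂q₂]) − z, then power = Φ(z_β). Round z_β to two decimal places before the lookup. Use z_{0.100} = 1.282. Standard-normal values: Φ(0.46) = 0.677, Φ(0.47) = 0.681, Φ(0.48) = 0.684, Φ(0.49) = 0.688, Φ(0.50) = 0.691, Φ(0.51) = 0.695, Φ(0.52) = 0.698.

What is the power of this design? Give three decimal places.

z_β = |p₁−p₂|·√(n/[p₁q₁+p₂q₂]) − z_α
    = 0.18 · √(47/0.4676) − 1.282
    = 0.18 · 10.0256 − 1.282
    = 1.8046 − 1.282 = 0.5226 → 0.52
Power = Φ(0.52) = 0.698.

Power ≈ 0.698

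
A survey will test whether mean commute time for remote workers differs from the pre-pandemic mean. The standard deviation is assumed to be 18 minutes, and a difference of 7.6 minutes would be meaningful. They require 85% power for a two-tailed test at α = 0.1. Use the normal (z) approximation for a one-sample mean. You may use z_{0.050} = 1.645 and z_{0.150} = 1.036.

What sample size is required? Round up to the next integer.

n = 41

n = (z_{α/2} + z_β)² · σ² / δ²
  = (1.645 + 1.036)² · 18² / 7.6²
  = 7.1878 · 324 / 57.76
  = 40.32
Round up → n = 41.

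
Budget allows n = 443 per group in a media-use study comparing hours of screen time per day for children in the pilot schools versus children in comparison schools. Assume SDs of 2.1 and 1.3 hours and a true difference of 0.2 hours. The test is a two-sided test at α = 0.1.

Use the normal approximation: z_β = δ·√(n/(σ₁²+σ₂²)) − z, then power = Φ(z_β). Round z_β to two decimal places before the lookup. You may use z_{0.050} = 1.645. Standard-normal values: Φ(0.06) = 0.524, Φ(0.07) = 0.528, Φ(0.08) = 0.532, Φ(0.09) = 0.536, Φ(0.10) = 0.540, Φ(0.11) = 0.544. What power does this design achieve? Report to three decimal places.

z_β = δ·√(n/(σ₁²+σ₂²)) − z_{α/2}
    = 0.2 · √(443/6.1) − 1.645
    = 0.2 · 8.52191 − 1.645
    = 1.7044 − 1.645 = 0.0594 → 0.06
Power = Φ(0.06) = 0.524.

Power ≈ 0.524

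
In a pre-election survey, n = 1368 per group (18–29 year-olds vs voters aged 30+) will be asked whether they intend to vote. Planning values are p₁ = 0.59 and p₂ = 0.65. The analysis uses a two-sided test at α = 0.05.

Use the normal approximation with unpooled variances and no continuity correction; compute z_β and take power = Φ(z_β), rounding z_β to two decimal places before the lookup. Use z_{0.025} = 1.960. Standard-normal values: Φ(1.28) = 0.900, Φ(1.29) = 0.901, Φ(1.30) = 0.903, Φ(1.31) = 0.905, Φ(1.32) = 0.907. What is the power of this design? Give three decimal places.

z_β = |p₁−p₂|·√(n/[p₁q₁+p₂q₂]) − z_{α/2}
    = 0.06 · √(1368/0.4694) − 1.960
    = 0.06 · 53.9848 − 1.960
    = 3.2391 − 1.960 = 1.2791 → 1.28
Power = Φ(1.28) = 0.900.

Power ≈ 0.900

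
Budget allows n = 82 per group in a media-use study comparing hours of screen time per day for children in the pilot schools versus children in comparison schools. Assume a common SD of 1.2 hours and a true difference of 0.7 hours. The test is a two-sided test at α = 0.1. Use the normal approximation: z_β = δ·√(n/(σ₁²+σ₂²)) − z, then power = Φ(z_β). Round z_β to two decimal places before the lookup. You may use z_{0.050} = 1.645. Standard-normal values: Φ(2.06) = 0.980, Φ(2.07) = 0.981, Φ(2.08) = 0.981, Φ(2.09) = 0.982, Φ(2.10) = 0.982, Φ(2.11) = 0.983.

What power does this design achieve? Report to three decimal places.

z_β = δ·√(n/(σ₁²+σ₂²)) − z_{α/2}
    = 0.7 · √(82/2.88) − 1.645
    = 0.7 · 5.33594 − 1.645
    = 3.7352 − 1.645 = 2.0902 → 2.09
Power = Φ(2.09) = 0.982.

Power ≈ 0.982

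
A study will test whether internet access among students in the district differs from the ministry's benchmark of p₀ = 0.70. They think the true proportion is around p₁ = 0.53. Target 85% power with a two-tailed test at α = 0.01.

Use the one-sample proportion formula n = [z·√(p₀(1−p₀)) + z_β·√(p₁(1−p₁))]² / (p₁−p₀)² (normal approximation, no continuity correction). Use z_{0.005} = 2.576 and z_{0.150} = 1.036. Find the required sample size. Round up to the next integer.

n = 100

n = [z_{α/2}·√(p₀q₀) + z_β·√(p₁q₁)]² / (p₁ − p₀)²
  = [2.576·√(0.70·0.30) + 1.036·√(0.53·0.47)]² / (-0.17)²
  = [2.576·0.4583 + 1.036·0.4991]² / 0.0289
  = [1.6975]² / 0.0289
  = 99.71
Round up → n = 100.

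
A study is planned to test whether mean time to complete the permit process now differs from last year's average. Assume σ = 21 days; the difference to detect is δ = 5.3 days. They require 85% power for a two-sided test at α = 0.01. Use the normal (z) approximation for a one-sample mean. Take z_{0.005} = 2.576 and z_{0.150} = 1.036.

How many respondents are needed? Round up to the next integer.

n = 205

n = (z_{α/2} + z_β)² · σ² / δ²
  = (2.576 + 1.036)² · 21² / 5.3²
  = 13.0465 · 441 / 28.09
  = 204.82
Round up → n = 205.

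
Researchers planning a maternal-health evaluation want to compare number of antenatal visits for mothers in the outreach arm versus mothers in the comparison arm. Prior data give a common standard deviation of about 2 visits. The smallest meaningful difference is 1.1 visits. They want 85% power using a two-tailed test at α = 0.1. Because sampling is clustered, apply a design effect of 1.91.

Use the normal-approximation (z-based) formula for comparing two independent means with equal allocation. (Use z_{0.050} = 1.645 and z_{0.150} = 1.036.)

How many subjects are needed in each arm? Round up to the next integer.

n = (z_{α/2} + z_β)² · (σ₁² + σ₂²) / δ²
  = (1.645 + 1.036)² · (2·2² = 8) / 1.1²
  = 7.1878 · 8 / 1.21
  = 47.52
Design effect: 1.91 × 47.52 = 90.77.
Round up → n = 91 per group.

n = 91 per group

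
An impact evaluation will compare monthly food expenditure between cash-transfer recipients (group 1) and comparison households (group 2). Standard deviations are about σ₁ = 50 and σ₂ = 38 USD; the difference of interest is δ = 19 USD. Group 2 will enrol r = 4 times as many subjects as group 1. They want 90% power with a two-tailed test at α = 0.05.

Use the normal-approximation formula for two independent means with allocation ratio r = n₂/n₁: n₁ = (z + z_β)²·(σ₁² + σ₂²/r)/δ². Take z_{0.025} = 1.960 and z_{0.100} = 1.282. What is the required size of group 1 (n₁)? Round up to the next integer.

n₁ = (z_{α/2} + z_β)² · (σ₁² + σ₂²/r) / δ²
   = (1.960 + 1.282)² · (50² + 38²/4) / 19²
   = 10.5106 · (2500 + 361) / 361
   = 10.5106 · 2861 / 361
   = 83.30
Round up → n₁ = 84; n₂ = r·n₁ = 4 × 84 = 336.

n₁ = 84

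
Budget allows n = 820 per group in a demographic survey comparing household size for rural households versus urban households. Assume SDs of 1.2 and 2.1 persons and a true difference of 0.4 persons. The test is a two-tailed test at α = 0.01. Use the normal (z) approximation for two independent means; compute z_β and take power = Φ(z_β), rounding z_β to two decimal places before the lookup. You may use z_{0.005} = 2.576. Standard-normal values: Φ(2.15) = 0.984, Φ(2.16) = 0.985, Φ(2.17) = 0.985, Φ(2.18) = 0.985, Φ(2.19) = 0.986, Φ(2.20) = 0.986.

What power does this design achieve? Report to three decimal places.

Power ≈ 0.985

z_β = δ·√(n/(σ₁²+σ₂²)) − z_{α/2}
    = 0.4 · √(820/5.85) − 2.576
    = 0.4 · 11.83938 − 2.576
    = 4.7358 − 2.576 = 2.1598 → 2.16
Power = Φ(2.16) = 0.985.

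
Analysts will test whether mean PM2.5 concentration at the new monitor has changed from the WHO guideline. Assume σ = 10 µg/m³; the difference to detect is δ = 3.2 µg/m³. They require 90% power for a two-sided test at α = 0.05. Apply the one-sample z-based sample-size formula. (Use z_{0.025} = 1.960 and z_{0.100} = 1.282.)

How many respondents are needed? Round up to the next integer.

n = 103

n = (z_{α/2} + z_β)² · σ² / δ²
  = (1.960 + 1.282)² · 10² / 3.2²
  = 10.5106 · 100 / 10.24
  = 102.64
Round up → n = 103.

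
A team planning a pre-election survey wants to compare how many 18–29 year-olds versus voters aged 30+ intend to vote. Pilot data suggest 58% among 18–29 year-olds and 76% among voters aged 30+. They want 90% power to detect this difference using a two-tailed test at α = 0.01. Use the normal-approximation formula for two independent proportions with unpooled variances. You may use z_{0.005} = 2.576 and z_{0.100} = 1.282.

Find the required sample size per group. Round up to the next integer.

n = 196 per group

n = (z_{α/2} + z_β)² · [p₁(1−p₁) + p₂(1−p₂)] / (p₁ − p₂)²
  = (2.576 + 1.282)² · (0.58·0.42 + 0.76·0.24) / (-0.18)²
  = (3.858)² · (0.2436 + 0.1824) / 0.0324
  = 14.8842 · 0.4260 / 0.0324
  = 195.70
Round up → n = 196 per group.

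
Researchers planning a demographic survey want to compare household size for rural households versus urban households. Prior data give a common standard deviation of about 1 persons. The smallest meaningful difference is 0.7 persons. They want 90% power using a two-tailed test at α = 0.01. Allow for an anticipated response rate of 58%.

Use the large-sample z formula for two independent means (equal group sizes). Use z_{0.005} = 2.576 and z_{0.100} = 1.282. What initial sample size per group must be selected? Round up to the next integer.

n = 105 per group

n = (z_{α/2} + z_β)² · (σ₁² + σ₂²) / δ²
  = (2.576 + 1.282)² · (2·1² = 2) / 0.7²
  = 14.8842 · 2 / 0.49
  = 60.75
Adjust for 58% response: 60.75 / 0.58 = 104.74.
Round up → n = 105 per group.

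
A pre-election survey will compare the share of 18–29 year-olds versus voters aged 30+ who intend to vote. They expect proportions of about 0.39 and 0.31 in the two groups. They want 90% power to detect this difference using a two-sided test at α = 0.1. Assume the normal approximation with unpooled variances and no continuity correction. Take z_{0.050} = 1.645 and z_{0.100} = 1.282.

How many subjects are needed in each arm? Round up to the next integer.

n = 605 per group

n = (z_{α/2} + z_β)² · [p₁(1−p₁) + p₂(1−p₂)] / (p₁ − p₂)²
  = (1.645 + 1.282)² · (0.39·0.61 + 0.31·0.69) / (0.08)²
  = (2.927)² · (0.2379 + 0.2139) / 0.0064
  = 8.5673 · 0.4518 / 0.0064
  = 604.80
Round up → n = 605 per group.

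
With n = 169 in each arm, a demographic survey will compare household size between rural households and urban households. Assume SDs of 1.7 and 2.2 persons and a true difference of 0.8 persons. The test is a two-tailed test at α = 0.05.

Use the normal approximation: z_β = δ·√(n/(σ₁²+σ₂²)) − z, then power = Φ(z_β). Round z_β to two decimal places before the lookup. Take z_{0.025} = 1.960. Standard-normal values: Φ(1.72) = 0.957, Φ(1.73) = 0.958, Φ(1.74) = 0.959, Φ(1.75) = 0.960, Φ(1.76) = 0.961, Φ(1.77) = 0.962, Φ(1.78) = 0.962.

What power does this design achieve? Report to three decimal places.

Power ≈ 0.962

z_β = δ·√(n/(σ₁²+σ₂²)) − z_{α/2}
    = 0.8 · √(169/7.73) − 1.960
    = 0.8 · 4.67578 − 1.960
    = 3.7406 − 1.960 = 1.7806 → 1.78
Power = Φ(1.78) = 0.962.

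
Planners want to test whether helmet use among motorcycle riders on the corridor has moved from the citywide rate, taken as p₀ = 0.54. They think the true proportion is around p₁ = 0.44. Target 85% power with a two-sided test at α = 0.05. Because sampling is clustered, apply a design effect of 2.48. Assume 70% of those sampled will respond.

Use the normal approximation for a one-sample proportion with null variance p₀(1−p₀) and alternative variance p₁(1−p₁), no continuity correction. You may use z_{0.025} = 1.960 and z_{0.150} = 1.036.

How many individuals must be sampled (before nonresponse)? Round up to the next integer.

n = 788

n = [z_{α/2}·√(p₀q₀) + z_β·√(p₁q₁)]² / (p₁ − p₀)²
  = [1.960·√(0.54·0.46) + 1.036·√(0.44·0.56)]² / (-0.10)²
  = [1.960·0.4984 + 1.036·0.4964]² / 0.0100
  = [1.4911]² / 0.0100
  = 222.34
Design effect: 2.48 × 222.34 = 551.41.
Adjust for 70% response: 551.41 / 0.70 = 787.73.
Round up → n = 788.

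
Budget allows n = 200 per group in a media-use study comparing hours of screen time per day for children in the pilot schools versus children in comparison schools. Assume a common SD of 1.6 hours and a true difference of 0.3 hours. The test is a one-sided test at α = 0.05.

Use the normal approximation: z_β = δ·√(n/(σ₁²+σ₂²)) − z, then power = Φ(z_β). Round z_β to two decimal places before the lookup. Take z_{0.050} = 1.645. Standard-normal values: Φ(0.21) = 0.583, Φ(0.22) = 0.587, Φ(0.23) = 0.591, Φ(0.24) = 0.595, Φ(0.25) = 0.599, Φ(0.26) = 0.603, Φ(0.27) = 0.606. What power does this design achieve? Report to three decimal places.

Power ≈ 0.591

z_β = δ·√(n/(σ₁²+σ₂²)) − z_α
    = 0.3 · √(200/5.12) − 1.645
    = 0.3 · 6.25000 − 1.645
    = 1.8750 − 1.645 = 0.2300 → 0.23
Power = Φ(0.23) = 0.591.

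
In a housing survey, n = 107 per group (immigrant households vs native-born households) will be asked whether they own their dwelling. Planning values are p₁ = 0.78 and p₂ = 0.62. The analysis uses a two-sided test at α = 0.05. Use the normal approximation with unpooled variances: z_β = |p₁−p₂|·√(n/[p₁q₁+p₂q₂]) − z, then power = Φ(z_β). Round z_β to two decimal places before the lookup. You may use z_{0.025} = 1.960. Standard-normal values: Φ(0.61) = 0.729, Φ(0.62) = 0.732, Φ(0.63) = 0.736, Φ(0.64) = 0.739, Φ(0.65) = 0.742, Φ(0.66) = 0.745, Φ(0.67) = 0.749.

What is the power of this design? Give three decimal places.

z_β = |p₁−p₂|·√(n/[p₁q₁+p₂q₂]) − z_{α/2}
    = 0.16 · √(107/0.4072) − 1.960
    = 0.16 · 16.2102 − 1.960
    = 2.5936 − 1.960 = 0.6336 → 0.63
Power = Φ(0.63) = 0.736.

Power ≈ 0.736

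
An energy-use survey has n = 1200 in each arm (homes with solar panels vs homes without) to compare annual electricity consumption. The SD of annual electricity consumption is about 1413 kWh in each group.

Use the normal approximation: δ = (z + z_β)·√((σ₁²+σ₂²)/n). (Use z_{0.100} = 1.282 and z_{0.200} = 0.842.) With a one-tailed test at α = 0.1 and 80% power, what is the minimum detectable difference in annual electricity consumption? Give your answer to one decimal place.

Minimum detectable difference ≈ 122.5 kWh

δ = (z_α + z_β) · √((σ₁²+σ₂²)/n)
  = (1.282 + 0.842) · √(3993138/1200)
  = 2.124 · √3327.6
  = 2.124 · 57.6855
  = 122.5240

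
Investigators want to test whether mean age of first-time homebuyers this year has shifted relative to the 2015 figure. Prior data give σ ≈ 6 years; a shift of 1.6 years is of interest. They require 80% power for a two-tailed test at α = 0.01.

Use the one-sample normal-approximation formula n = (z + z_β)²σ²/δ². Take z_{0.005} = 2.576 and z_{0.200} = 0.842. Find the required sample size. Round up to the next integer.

n = (z_{α/2} + z_β)² · σ² / δ²
  = (2.576 + 0.842)² · 6² / 1.6²
  = 11.6827 · 36 / 2.56
  = 164.29
Round up → n = 165.

n = 165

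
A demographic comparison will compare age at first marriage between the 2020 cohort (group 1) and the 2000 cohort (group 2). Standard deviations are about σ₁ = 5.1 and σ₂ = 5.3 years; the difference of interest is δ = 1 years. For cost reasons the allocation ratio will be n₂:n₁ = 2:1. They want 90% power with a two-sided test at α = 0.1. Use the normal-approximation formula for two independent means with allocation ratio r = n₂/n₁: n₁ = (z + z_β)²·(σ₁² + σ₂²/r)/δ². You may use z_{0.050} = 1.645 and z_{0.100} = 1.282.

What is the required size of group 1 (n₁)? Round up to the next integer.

n₁ = 344

n₁ = (z_{α/2} + z_β)² · (σ₁² + σ₂²/r) / δ²
   = (1.645 + 1.282)² · (5.1² + 5.3²/2) / 1²
   = 8.5673 · (26.01 + 14.045) / 1
   = 8.5673 · 40.055 / 1
   = 343.16
Round up → n₁ = 344; n₂ = r·n₁ = 2 × 344 = 688.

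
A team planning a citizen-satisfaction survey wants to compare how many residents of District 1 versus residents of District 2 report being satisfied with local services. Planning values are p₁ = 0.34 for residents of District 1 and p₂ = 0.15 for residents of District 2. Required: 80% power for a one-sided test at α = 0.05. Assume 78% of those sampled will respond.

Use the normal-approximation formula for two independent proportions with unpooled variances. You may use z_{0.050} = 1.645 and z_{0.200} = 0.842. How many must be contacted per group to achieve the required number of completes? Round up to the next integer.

n = (z_α + z_β)² · [p₁(1−p₁) + p₂(1−p₂)] / (p₁ − p₂)²
  = (1.645 + 0.842)² · (0.34·0.66 + 0.15·0.85) / (0.19)²
  = (2.487)² · (0.2244 + 0.1275) / 0.0361
  = 6.1852 · 0.3519 / 0.0361
  = 60.29
Adjust for 78% response: 60.29 / 0.78 = 77.30.
Round up → n = 78 per group.

n = 78 per group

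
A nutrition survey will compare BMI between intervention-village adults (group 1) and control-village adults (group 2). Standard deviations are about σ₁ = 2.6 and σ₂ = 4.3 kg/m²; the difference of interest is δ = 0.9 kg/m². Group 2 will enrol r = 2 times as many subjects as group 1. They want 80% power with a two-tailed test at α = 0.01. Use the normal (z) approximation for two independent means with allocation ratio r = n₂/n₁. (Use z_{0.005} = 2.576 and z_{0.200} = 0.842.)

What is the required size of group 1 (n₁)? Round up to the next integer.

n₁ = (z_{α/2} + z_β)² · (σ₁² + σ₂²/r) / δ²
   = (2.576 + 0.842)² · (2.6² + 4.3²/2) / 0.9²
   = 11.6827 · (6.76 + 9.245) / 0.81
   = 11.6827 · 16.005 / 0.81
   = 230.84
Round up → n₁ = 231; n₂ = r·n₁ = 2 × 231 = 462.

n₁ = 231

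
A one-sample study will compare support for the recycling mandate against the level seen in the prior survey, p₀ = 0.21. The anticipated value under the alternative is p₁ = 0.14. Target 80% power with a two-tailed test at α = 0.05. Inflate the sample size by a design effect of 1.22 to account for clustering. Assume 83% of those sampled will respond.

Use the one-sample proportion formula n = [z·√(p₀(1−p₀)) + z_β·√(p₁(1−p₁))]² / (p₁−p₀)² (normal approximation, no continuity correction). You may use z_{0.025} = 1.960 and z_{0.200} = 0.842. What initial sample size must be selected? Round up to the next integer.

n = 357

n = [z_{α/2}·√(p₀q₀) + z_β·√(p₁q₁)]² / (p₁ − p₀)²
  = [1.960·√(0.21·0.79) + 0.842·√(0.14·0.86)]² / (-0.07)²
  = [1.960·0.4073 + 0.842·0.3470]² / 0.0049
  = [1.0905]² / 0.0049
  = 242.69
Design effect: 1.22 × 242.69 = 296.08.
Adjust for 83% response: 296.08 / 0.83 = 356.72.
Round up → n = 357.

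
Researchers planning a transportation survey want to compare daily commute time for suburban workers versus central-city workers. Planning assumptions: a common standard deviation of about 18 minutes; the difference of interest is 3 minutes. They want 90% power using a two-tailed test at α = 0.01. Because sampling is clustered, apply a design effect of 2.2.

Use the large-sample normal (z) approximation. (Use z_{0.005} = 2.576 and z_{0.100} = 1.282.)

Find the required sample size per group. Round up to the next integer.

n = 2358 per group

n = (z_{α/2} + z_β)² · (σ₁² + σ₂²) / δ²
  = (2.576 + 1.282)² · (2·18² = 648) / 3²
  = 14.8842 · 648 / 9
  = 1071.66
Design effect: 2.2 × 1071.66 = 2357.65.
Round up → n = 2358 per group.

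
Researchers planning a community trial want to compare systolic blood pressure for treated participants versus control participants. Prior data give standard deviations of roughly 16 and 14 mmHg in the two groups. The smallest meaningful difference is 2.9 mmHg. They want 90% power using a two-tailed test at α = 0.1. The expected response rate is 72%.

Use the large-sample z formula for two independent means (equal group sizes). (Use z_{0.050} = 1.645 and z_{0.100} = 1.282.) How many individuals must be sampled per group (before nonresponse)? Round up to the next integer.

n = 640 per group

n = (z_{α/2} + z_β)² · (σ₁² + σ₂²) / δ²
  = (1.645 + 1.282)² · (16² + 14² = 452) / 2.9²
  = 8.5673 · 452 / 8.41
  = 460.46
Adjust for 72% response: 460.46 / 0.72 = 639.52.
Round up → n = 640 per group.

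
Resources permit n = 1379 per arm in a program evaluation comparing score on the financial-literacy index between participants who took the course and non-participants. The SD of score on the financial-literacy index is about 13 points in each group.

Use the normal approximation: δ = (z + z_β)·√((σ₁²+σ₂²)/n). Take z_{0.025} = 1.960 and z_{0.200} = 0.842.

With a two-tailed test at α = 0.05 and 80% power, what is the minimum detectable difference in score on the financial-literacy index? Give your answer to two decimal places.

δ = (z_{α/2} + z_β) · √((σ₁²+σ₂²)/n)
  = (1.960 + 0.842) · √(338/1379)
  = 2.802 · √0.24511
  = 2.802 · 0.4951
  = 1.3872

Minimum detectable difference ≈ 1.39 points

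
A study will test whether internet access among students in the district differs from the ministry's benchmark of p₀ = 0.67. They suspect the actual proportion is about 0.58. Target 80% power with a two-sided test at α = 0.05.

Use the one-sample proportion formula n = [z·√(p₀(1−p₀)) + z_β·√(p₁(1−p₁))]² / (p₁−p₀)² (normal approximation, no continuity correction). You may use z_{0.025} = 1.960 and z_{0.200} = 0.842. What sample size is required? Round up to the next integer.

n = [z_{α/2}·√(p₀q₀) + z_β·√(p₁q₁)]² / (p₁ − p₀)²
  = [1.960·√(0.67·0.33) + 0.842·√(0.58·0.42)]² / (-0.09)²
  = [1.960·0.4702 + 0.842·0.4936]² / 0.0081
  = [1.3372]² / 0.0081
  = 220.75
Round up → n = 221.

n = 221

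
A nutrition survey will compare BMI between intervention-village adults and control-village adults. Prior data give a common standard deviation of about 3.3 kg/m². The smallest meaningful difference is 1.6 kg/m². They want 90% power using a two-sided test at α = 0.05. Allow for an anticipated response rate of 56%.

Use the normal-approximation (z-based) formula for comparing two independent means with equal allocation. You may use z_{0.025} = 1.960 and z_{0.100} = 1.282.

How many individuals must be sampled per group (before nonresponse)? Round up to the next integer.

n = 160 per group

n = (z_{α/2} + z_β)² · (σ₁² + σ₂²) / δ²
  = (1.960 + 1.282)² · (2·3.3² = 21.78) / 1.6²
  = 10.5106 · 21.78 / 2.56
  = 89.42
Adjust for 56% response: 89.42 / 0.56 = 159.68.
Round up → n = 160 per group.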